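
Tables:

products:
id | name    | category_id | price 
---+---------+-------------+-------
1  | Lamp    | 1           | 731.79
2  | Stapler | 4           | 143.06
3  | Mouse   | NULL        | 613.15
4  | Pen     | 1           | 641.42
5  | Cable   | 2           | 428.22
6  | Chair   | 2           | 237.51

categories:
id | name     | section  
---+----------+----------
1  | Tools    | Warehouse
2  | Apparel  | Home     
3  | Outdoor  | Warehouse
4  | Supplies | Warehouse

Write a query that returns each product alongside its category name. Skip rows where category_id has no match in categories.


INNER JOIN keeps only products rows whose category_id matches an id in categories. Walk through each product:
  - product 1 (Lamp): category_id=1 -> matches Tools
  - product 2 (Stapler): category_id=4 -> matches Supplies
  - product 3 (Mouse): category_id=NULL, no match -> dropped
  - product 4 (Pen): category_id=1 -> matches Tools
  - product 5 (Cable): category_id=2 -> matches Apparel
  - product 6 (Chair): category_id=2 -> matches Apparel
So 1 of 6 rows is dropped.

SQL:
SELECT a.name, b.name AS category
FROM products a
INNER JOIN categories b ON a.category_id = b.id

Result:
name    | category
--------+---------
Lamp    | Tools   
Stapler | Supplies
Pen     | Tools   
Cable   | Apparel 
Chair   | Apparel 


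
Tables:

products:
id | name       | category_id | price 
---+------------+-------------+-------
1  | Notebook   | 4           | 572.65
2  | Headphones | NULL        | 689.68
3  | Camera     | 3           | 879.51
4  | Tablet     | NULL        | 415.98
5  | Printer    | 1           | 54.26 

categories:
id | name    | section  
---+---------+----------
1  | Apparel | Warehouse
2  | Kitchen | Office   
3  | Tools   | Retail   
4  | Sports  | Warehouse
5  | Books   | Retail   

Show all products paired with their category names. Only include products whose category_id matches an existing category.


INNER JOIN keeps only products rows whose category_id matches an id in categories. Walk through each product:
  - product 1 (Notebook): category_id=4 -> matches Sports
  - product 2 (Headphones): category_id=NULL, no match -> dropped
  - product 3 (Camera): category_id=3 -> matches Tools
  - product 4 (Tablet): category_id=NULL, no match -> dropped
  - product 5 (Printer): category_id=1 -> matches Apparel
So 2 of 5 rows are dropped.

SQL:
SELECT a.name, b.name AS category
FROM products a
INNER JOIN categories b ON a.category_id = b.id

Result:
name     | category
---------+---------
Notebook | Sports  
Camera   | Tools   
Printer  | Apparel 


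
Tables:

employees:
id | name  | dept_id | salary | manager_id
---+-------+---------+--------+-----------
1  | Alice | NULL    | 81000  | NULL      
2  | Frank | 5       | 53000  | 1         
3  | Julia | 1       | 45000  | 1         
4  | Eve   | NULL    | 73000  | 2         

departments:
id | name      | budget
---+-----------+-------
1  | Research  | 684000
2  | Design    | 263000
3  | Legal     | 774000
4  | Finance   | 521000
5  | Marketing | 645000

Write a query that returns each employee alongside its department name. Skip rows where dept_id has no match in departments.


INNER JOIN keeps only employees rows whose dept_id matches an id in departments. Walk through each employee:
  - employee 1 (Alice): dept_id=NULL, no match -> dropped
  - employee 2 (Frank): dept_id=5 -> matches Marketing
  - employee 3 (Julia): dept_id=1 -> matches Research
  - employee 4 (Eve): dept_id=NULL, no match -> dropped
So 2 of 4 rows are dropped.

SQL:
SELECT a.name, b.name AS department
FROM employees a
INNER JOIN departments b ON a.dept_id = b.id

Result:
name  | department
------+-----------
Frank | Marketing 
Julia | Research  


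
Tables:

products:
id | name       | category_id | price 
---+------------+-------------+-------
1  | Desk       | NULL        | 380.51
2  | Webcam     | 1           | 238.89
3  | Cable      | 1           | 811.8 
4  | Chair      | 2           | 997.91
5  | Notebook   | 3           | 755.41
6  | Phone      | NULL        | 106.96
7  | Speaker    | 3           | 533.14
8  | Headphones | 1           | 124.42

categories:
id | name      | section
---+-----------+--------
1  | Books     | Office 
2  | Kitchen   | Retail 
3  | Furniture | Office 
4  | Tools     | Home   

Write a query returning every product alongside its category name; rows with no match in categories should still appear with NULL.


LEFT JOIN keeps every row from products (the left table); where category_id has no match in categories, the category columns become NULL. Walk through each product:
  - product 1 (Desk): category_id=NULL, no match -> kept with NULL
  - product 2 (Webcam): category_id=1 -> matches Books
  - product 3 (Cable): category_id=1 -> matches Books
  - product 4 (Chair): category_id=2 -> matches Kitchen
  - product 5 (Notebook): category_id=3 -> matches Furniture
  - product 6 (Phone): category_id=NULL, no match -> kept with NULL
  - product 7 (Speaker): category_id=3 -> matches Furniture
  - product 8 (Headphones): category_id=1 -> matches Books
All 8 rows appear; 2 have NULL category.

SQL:
SELECT a.name, b.name AS category
FROM products a
LEFT JOIN categories b ON a.category_id = b.id

Result:
name       | category 
-----------+----------
Desk       | NULL     
Webcam     | Books    
Cable      | Books    
Chair      | Kitchen  
Notebook   | Furniture
Phone      | NULL     
Speaker    | Furniture
Headphones | Books    


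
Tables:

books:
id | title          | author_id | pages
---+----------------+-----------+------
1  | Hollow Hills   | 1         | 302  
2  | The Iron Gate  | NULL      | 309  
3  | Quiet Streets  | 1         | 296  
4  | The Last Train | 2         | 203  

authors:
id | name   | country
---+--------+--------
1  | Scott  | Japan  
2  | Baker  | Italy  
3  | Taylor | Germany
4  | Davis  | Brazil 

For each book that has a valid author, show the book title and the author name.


INNER JOIN keeps only books rows whose author_id matches an id in authors. Walk through each book:
  - book 1 (Hollow Hills): author_id=1 -> matches Scott
  - book 2 (The Iron Gate): author_id=NULL, no match -> dropped
  - book 3 (Quiet Streets): author_id=1 -> matches Scott
  - book 4 (The Last Train): author_id=2 -> matches Baker
So 1 of 4 rows is dropped.

SQL:
SELECT a.title, b.name AS author
FROM books a
INNER JOIN authors b ON a.author_id = b.id

Result:
title          | author
---------------+-------
Hollow Hills   | Scott 
Quiet Streets  | Scott 
The Last Train | Baker 


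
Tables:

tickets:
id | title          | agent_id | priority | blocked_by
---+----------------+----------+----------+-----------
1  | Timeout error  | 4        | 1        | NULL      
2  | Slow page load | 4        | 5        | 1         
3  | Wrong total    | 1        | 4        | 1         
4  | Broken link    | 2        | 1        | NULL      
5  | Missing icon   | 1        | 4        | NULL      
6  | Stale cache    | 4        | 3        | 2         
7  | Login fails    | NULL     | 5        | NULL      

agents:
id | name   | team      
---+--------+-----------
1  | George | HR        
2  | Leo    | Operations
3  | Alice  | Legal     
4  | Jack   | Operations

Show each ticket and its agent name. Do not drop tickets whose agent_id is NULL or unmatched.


LEFT JOIN keeps every row from tickets (the left table); where agent_id has no match in agents, the agent columns become NULL. Walk through each ticket:
  - ticket 1 (Timeout error): agent_id=4 -> matches Jack
  - ticket 2 (Slow page load): agent_id=4 -> matches Jack
  - ticket 3 (Wrong total): agent_id=1 -> matches George
  - ticket 4 (Broken link): agent_id=2 -> matches Leo
  - ticket 5 (Missing icon): agent_id=1 -> matches George
  - ticket 6 (Stale cache): agent_id=4 -> matches Jack
  - ticket 7 (Login fails): agent_id=NULL, no match -> kept with NULL
All 7 rows appear; 1 has NULL agent.

SQL:
SELECT a.title, b.name AS agent
FROM tickets a
LEFT JOIN agents b ON a.agent_id = b.id

Result:
title          | agent 
---------------+-------
Timeout error  | Jack  
Slow page load | Jack  
Wrong total    | George
Broken link    | Leo   
Missing icon   | George
Stale cache    | Jack  
Login fails    | NULL  


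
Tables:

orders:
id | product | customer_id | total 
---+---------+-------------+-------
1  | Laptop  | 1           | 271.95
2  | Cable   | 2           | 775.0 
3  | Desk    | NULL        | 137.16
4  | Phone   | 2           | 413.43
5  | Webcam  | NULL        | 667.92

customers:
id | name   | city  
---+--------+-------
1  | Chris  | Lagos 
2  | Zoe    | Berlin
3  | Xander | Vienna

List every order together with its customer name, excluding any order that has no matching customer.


INNER JOIN keeps only orders rows whose customer_id matches an id in customers. Walk through each order:
  - order 1 (Laptop): customer_id=1 -> matches Chris
  - order 2 (Cable): customer_id=2 -> matches Zoe
  - order 3 (Desk): customer_id=NULL, no match -> dropped
  - order 4 (Phone): customer_id=2 -> matches Zoe
  - order 5 (Webcam): customer_id=NULL, no match -> dropped
So 2 of 5 rows are dropped.

SQL:
SELECT a.product, b.name AS customer
FROM orders a
INNER JOIN customers b ON a.customer_id = b.id

Result:
product | customer
--------+---------
Laptop  | Chris   
Cable   | Zoe     
Phone   | Zoe     


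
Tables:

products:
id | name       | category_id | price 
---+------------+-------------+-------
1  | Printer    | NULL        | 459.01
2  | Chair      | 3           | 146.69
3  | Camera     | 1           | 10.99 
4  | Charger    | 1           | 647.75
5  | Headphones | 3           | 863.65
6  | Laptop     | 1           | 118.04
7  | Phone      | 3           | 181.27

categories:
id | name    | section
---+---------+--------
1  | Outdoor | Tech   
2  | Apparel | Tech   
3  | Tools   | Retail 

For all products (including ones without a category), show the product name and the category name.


LEFT JOIN keeps every row from products (the left table); where category_id has no match in categories, the category columns become NULL. Walk through each product:
  - product 1 (Printer): category_id=NULL, no match -> kept with NULL
  - product 2 (Chair): category_id=3 -> matches Tools
  - product 3 (Camera): category_id=1 -> matches Outdoor
  - product 4 (Charger): category_id=1 -> matches Outdoor
  - product 5 (Headphones): category_id=3 -> matches Tools
  - product 6 (Laptop): category_id=1 -> matches Outdoor
  - product 7 (Phone): category_id=3 -> matches Tools
All 7 rows appear; 1 has NULL category.

SQL:
SELECT a.name, b.name AS category
FROM products a
LEFT JOIN categories b ON a.category_id = b.id

Result:
name       | category
-----------+---------
Printer    | NULL    
Chair      | Tools   
Camera     | Outdoor 
Charger    | Outdoor 
Headphones | Tools   
Laptop     | Outdoor 
Phone      | Tools   


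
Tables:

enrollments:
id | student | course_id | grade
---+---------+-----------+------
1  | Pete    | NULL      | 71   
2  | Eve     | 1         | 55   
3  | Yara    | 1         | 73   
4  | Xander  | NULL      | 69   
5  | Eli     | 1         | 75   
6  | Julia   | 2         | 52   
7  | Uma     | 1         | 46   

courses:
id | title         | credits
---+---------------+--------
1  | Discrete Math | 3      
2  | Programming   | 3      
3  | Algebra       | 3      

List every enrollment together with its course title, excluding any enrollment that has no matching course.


INNER JOIN keeps only enrollments rows whose course_id matches an id in courses. Walk through each enrollment:
  - enrollment 1 (Pete): course_id=NULL, no match -> dropped
  - enrollment 2 (Eve): course_id=1 -> matches Discrete Math
  - enrollment 3 (Yara): course_id=1 -> matches Discrete Math
  - enrollment 4 (Xander): course_id=NULL, no match -> dropped
  - enrollment 5 (Eli): course_id=1 -> matches Discrete Math
  - enrollment 6 (Julia): course_id=2 -> matches Programming
  - enrollment 7 (Uma): course_id=1 -> matches Discrete Math
So 2 of 7 rows are dropped.

SQL:
SELECT a.student, b.title AS course
FROM enrollments a
INNER JOIN courses b ON a.course_id = b.id

Result:
student | course       
--------+--------------
Eve     | Discrete Math
Yara    | Discrete Math
Eli     | Discrete Math
Julia   | Programming  
Uma     | Discrete Math


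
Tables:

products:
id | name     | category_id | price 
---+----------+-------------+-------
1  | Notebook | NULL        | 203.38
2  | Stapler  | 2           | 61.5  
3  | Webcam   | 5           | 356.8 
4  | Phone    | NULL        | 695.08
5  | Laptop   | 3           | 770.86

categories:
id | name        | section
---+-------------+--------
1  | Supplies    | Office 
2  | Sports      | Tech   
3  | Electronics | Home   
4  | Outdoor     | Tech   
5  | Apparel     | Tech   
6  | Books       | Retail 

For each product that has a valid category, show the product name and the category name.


INNER JOIN keeps only products rows whose category_id matches an id in categories. Walk through each product:
  - product 1 (Notebook): category_id=NULL, no match -> dropped
  - product 2 (Stapler): category_id=2 -> matches Sports
  - product 3 (Webcam): category_id=5 -> matches Apparel
  - product 4 (Phone): category_id=NULL, no match -> dropped
  - product 5 (Laptop): category_id=3 -> matches Electronics
So 2 of 5 rows are dropped.

SQL:
SELECT a.name, b.name AS category
FROM products a
INNER JOIN categories b ON a.category_id = b.id

Result:
name    | category   
--------+------------
Stapler | Sports     
Webcam  | Apparel    
Laptop  | Electronics


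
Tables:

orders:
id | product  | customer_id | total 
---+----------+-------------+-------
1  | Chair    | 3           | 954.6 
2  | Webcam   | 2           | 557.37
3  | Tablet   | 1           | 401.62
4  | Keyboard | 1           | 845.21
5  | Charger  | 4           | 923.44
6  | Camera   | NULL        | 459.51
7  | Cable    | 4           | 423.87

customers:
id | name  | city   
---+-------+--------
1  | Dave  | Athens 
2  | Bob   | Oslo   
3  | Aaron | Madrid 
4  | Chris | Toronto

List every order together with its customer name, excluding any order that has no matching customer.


INNER JOIN keeps only orders rows whose customer_id matches an id in customers. Walk through each order:
  - order 1 (Chair): customer_id=3 -> matches Aaron
  - order 2 (Webcam): customer_id=2 -> matches Bob
  - order 3 (Tablet): customer_id=1 -> matches Dave
  - order 4 (Keyboard): customer_id=1 -> matches Dave
  - order 5 (Charger): customer_id=4 -> matches Chris
  - order 6 (Camera): customer_id=NULL, no match -> dropped
  - order 7 (Cable): customer_id=4 -> matches Chris
So 1 of 7 rows is dropped.

SQL:
SELECT a.product, b.name AS customer
FROM orders a
INNER JOIN customers b ON a.customer_id = b.id

Result:
product  | customer
---------+---------
Chair    | Aaron   
Webcam   | Bob     
Tablet   | Dave    
Keyboard | Dave    
Charger  | Chris   
Cable    | Chris   


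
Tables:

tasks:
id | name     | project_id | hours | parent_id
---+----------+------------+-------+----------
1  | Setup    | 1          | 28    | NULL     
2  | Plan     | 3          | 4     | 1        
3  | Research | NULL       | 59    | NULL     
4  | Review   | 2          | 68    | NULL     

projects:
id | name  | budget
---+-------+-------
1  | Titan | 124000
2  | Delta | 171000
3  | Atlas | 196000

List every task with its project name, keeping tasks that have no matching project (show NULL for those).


LEFT JOIN keeps every row from tasks (the left table); where project_id has no match in projects, the project columns become NULL. Walk through each task:
  - task 1 (Setup): project_id=1 -> matches Titan
  - task 2 (Plan): project_id=3 -> matches Atlas
  - task 3 (Research): project_id=NULL, no match -> kept with NULL
  - task 4 (Review): project_id=2 -> matches Delta
All 4 rows appear; 1 has NULL project.

SQL:
SELECT a.name, b.name AS project
FROM tasks a
LEFT JOIN projects b ON a.project_id = b.id

Result:
name     | project
---------+--------
Setup    | Titan  
Plan     | Atlas  
Research | NULL   
Review   | Delta  


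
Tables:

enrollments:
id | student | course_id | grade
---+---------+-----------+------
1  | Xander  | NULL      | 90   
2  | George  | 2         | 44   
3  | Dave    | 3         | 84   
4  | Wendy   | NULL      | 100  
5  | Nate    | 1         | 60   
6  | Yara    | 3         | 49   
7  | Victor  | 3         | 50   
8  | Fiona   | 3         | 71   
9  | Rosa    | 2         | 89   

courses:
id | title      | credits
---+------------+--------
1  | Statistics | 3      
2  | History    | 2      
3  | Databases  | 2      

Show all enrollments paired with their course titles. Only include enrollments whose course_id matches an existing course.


INNER JOIN keeps only enrollments rows whose course_id matches an id in courses. Walk through each enrollment:
  - enrollment 1 (Xander): course_id=NULL, no match -> dropped
  - enrollment 2 (George): course_id=2 -> matches History
  - enrollment 3 (Dave): course_id=3 -> matches Databases
  - enrollment 4 (Wendy): course_id=NULL, no match -> dropped
  - enrollment 5 (Nate): course_id=1 -> matches Statistics
  - enrollment 6 (Yara): course_id=3 -> matches Databases
  - enrollment 7 (Victor): course_id=3 -> matches Databases
  - enrollment 8 (Fiona): course_id=3 -> matches Databases
  - enrollment 9 (Rosa): course_id=2 -> matches History
So 2 of 9 rows are dropped.

SQL:
SELECT a.student, b.title AS course
FROM enrollments a
INNER JOIN courses b ON a.course_id = b.id

Result:
student | course    
--------+-----------
George  | History   
Dave    | Databases 
Nate    | Statistics
Yara    | Databases 
Victor  | Databases 
Fiona   | Databases 
Rosa    | History   


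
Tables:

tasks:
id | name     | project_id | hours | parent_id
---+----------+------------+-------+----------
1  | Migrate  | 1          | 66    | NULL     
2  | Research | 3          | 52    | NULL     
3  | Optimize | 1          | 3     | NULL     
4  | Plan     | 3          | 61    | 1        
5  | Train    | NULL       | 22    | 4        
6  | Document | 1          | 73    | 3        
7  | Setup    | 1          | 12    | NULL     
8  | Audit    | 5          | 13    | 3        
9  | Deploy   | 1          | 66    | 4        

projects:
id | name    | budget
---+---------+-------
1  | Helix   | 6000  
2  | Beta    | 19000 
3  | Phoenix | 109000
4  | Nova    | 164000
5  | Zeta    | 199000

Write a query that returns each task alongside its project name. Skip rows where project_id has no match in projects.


INNER JOIN keeps only tasks rows whose project_id matches an id in projects. Walk through each task:
  - task 1 (Migrate): project_id=1 -> matches Helix
  - task 2 (Research): project_id=3 -> matches Phoenix
  - task 3 (Optimize): project_id=1 -> matches Helix
  - task 4 (Plan): project_id=3 -> matches Phoenix
  - task 5 (Train): project_id=NULL, no match -> dropped
  - task 6 (Document): project_id=1 -> matches Helix
  - task 7 (Setup): project_id=1 -> matches Helix
  - task 8 (Audit): project_id=5 -> matches Zeta
  - task 9 (Deploy): project_id=1 -> matches Helix
So 1 of 9 rows is dropped.

SQL:
SELECT a.name, b.name AS project
FROM tasks a
INNER JOIN projects b ON a.project_id = b.id

Result:
name     | project
---------+--------
Migrate  | Helix  
Research | Phoenix
Optimize | Helix  
Plan     | Phoenix
Document | Helix  
Setup    | Helix  
Audit    | Zeta   
Deploy   | Helix  


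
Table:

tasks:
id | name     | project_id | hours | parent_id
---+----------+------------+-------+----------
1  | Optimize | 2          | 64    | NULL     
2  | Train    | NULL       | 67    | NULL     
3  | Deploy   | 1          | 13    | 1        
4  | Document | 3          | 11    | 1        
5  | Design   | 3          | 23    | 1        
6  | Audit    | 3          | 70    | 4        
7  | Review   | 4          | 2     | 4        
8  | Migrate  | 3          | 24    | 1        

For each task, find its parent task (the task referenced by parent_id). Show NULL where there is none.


This is a self-join: tasks is joined to a second copy of itself, matching each row's parent_id to another row's id. Use LEFT JOIN so rows with parent_id=NULL are kept.
  - task 1 (Optimize): parent_id=NULL -> NULL
  - task 2 (Train): parent_id=NULL -> NULL
  - task 3 (Deploy): parent_id=1 -> Optimize
  - task 4 (Document): parent_id=1 -> Optimize
  - task 5 (Design): parent_id=1 -> Optimize
  - task 6 (Audit): parent_id=4 -> Document
  - task 7 (Review): parent_id=4 -> Document
  - task 8 (Migrate): parent_id=1 -> Optimize

SQL:
SELECT a.name AS item, b.name AS parent
FROM tasks a
LEFT JOIN tasks b ON a.parent_id = b.id

Result:
item     | parent  
---------+---------
Optimize | NULL    
Train    | NULL    
Deploy   | Optimize
Document | Optimize
Design   | Optimize
Audit    | Document
Review   | Document
Migrate  | Optimize


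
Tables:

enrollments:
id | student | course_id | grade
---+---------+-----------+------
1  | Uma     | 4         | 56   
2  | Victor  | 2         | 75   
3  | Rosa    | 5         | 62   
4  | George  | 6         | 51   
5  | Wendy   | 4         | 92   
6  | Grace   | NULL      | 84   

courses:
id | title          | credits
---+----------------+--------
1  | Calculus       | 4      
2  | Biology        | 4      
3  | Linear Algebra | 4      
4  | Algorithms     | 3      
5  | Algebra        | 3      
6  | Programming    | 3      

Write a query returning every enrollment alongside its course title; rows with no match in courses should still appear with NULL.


LEFT JOIN keeps every row from enrollments (the left table); where course_id has no match in courses, the course columns become NULL. Walk through each enrollment:
  - enrollment 1 (Uma): course_id=4 -> matches Algorithms
  - enrollment 2 (Victor): course_id=2 -> matches Biology
  - enrollment 3 (Rosa): course_id=5 -> matches Algebra
  - enrollment 4 (George): course_id=6 -> matches Programming
  - enrollment 5 (Wendy): course_id=4 -> matches Algorithms
  - enrollment 6 (Grace): course_id=NULL, no match -> kept with NULL
All 6 rows appear; 1 has NULL course.

SQL:
SELECT a.student, b.title AS course
FROM enrollments a
LEFT JOIN courses b ON a.course_id = b.id

Result:
student | course     
--------+------------
Uma     | Algorithms 
Victor  | Biology    
Rosa    | Algebra    
George  | Programming
Wendy   | Algorithms 
Grace   | NULL       


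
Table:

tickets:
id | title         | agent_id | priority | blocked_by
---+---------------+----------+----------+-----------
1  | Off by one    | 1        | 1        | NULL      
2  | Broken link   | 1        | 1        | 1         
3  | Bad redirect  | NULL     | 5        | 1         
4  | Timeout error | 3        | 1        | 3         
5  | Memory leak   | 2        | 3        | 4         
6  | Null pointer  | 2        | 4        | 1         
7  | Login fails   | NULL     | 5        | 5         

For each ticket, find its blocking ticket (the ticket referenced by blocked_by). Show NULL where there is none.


This is a self-join: tickets is joined to a second copy of itself, matching each row's blocked_by to another row's id. Use LEFT JOIN so rows with blocked_by=NULL are kept.
  - ticket 1 (Off by one): blocked_by=NULL -> NULL
  - ticket 2 (Broken link): blocked_by=1 -> Off by one
  - ticket 3 (Bad redirect): blocked_by=1 -> Off by one
  - ticket 4 (Timeout error): blocked_by=3 -> Bad redirect
  - ticket 5 (Memory leak): blocked_by=4 -> Timeout error
  - ticket 6 (Null pointer): blocked_by=1 -> Off by one
  - ticket 7 (Login fails): blocked_by=5 -> Memory leak

SQL:
SELECT a.title AS item, b.title AS blocked_by
FROM tickets a
LEFT JOIN tickets b ON a.blocked_by = b.id

Result:
item          | blocked_by   
--------------+--------------
Off by one    | NULL         
Broken link   | Off by one   
Bad redirect  | Off by one   
Timeout error | Bad redirect 
Memory leak   | Timeout error
Null pointer  | Off by one   
Login fails   | Memory leak  


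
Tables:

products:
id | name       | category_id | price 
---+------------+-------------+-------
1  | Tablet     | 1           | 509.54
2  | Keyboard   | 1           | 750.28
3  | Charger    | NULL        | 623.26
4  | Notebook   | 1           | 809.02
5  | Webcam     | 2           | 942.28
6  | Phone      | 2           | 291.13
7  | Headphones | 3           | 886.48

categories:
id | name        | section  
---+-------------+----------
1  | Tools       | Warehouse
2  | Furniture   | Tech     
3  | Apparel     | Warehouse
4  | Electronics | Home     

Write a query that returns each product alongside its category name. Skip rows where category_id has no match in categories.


INNER JOIN keeps only products rows whose category_id matches an id in categories. Walk through each product:
  - product 1 (Tablet): category_id=1 -> matches Tools
  - product 2 (Keyboard): category_id=1 -> matches Tools
  - product 3 (Charger): category_id=NULL, no match -> dropped
  - product 4 (Notebook): category_id=1 -> matches Tools
  - product 5 (Webcam): category_id=2 -> matches Furniture
  - product 6 (Phone): category_id=2 -> matches Furniture
  - product 7 (Headphones): category_id=3 -> matches Apparel
So 1 of 7 rows is dropped.

SQL:
SELECT a.name, b.name AS category
FROM products a
INNER JOIN categories b ON a.category_id = b.id

Result:
name       | category 
-----------+----------
Tablet     | Tools    
Keyboard   | Tools    
Notebook   | Tools    
Webcam     | Furniture
Phone      | Furniture
Headphones | Apparel  


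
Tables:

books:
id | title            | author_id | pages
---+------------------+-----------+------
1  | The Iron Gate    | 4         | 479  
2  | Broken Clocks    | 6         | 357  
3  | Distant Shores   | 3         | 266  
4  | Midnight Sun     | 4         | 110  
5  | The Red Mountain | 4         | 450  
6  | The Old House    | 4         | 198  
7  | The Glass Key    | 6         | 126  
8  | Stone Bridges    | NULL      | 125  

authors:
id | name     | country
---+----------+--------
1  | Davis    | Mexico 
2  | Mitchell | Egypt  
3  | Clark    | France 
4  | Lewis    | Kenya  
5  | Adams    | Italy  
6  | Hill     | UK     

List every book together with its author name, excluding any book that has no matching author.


INNER JOIN keeps only books rows whose author_id matches an id in authors. Walk through each book:
  - book 1 (The Iron Gate): author_id=4 -> matches Lewis
  - book 2 (Broken Clocks): author_id=6 -> matches Hill
  - book 3 (Distant Shores): author_id=3 -> matches Clark
  - book 4 (Midnight Sun): author_id=4 -> matches Lewis
  - book 5 (The Red Mountain): author_id=4 -> matches Lewis
  - book 6 (The Old House): author_id=4 -> matches Lewis
  - book 7 (The Glass Key): author_id=6 -> matches Hill
  - book 8 (Stone Bridges): author_id=NULL, no match -> dropped
So 1 of 8 rows is dropped.

SQL:
SELECT a.title, b.name AS author
FROM books a
INNER JOIN authors b ON a.author_id = b.id

Result:
title            | author
-----------------+-------
The Iron Gate    | Lewis 
Broken Clocks    | Hill  
Distant Shores   | Clark 
Midnight Sun     | Lewis 
The Red Mountain | Lewis 
The Old House    | Lewis 
The Glass Key    | Hill  


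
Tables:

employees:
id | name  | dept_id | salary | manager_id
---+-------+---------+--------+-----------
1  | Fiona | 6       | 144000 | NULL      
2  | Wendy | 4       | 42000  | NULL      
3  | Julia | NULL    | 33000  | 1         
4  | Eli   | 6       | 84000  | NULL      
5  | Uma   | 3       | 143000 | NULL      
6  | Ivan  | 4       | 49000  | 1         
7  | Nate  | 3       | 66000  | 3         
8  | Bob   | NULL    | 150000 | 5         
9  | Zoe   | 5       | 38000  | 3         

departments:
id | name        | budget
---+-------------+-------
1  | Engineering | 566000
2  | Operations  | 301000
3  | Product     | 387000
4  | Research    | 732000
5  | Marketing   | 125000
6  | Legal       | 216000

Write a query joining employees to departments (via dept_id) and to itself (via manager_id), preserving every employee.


Two LEFT JOINs from the same base table employees: one to departments via dept_id, one to employees itself via manager_id. Both are LEFT so every employee is preserved.
Match against departments:
  - employee 1 (Fiona): dept_id=6 -> matches Legal
  - employee 2 (Wendy): dept_id=4 -> matches Research
  - employee 3 (Julia): dept_id=NULL, no match -> kept with NULL
  - employee 4 (Eli): dept_id=6 -> matches Legal
  - employee 5 (Uma): dept_id=3 -> matches Product
  - employee 6 (Ivan): dept_id=4 -> matches Research
  - employee 7 (Nate): dept_id=3 -> matches Product
  - employee 8 (Bob): dept_id=NULL, no match -> kept with NULL
  - employee 9 (Zoe): dept_id=5 -> matches Marketing
Match against employees (self):
  - employee 1 (Fiona): manager_id=NULL -> NULL
  - employee 2 (Wendy): manager_id=NULL -> NULL
  - employee 3 (Julia): manager_id=1 -> Fiona
  - employee 4 (Eli): manager_id=NULL -> NULL
  - employee 5 (Uma): manager_id=NULL -> NULL
  - employee 6 (Ivan): manager_id=1 -> Fiona
  - employee 7 (Nate): manager_id=3 -> Julia
  - employee 8 (Bob): manager_id=5 -> Uma
  - employee 9 (Zoe): manager_id=3 -> Julia

SQL:
SELECT a.name, b.name AS department, c.name AS manager
FROM employees a
LEFT JOIN departments b ON a.dept_id = b.id
LEFT JOIN employees c ON a.manager_id = c.id

Result:
name  | department | manager
------+------------+--------
Fiona | Legal      | NULL   
Wendy | Research   | NULL   
Julia | NULL       | Fiona  
Eli   | Legal      | NULL   
Uma   | Product    | NULL   
Ivan  | Research   | Fiona  
Nate  | Product    | Julia  
Bob   | NULL       | Uma    
Zoe   | Marketing  | Julia  


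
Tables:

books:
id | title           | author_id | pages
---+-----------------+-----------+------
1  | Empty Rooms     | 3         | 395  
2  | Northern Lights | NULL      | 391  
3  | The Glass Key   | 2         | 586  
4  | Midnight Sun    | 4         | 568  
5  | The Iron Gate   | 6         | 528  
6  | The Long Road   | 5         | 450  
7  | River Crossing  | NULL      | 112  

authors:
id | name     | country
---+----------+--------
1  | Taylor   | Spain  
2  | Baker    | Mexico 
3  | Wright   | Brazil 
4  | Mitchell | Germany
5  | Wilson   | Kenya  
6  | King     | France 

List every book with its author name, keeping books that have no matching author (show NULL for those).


LEFT JOIN keeps every row from books (the left table); where author_id has no match in authors, the author columns become NULL. Walk through each book:
  - book 1 (Empty Rooms): author_id=3 -> matches Wright
  - book 2 (Northern Lights): author_id=NULL, no match -> kept with NULL
  - book 3 (The Glass Key): author_id=2 -> matches Baker
  - book 4 (Midnight Sun): author_id=4 -> matches Mitchell
  - book 5 (The Iron Gate): author_id=6 -> matches King
  - book 6 (The Long Road): author_id=5 -> matches Wilson
  - book 7 (River Crossing): author_id=NULL, no match -> kept with NULL
All 7 rows appear; 2 have NULL author.

SQL:
SELECT a.title, b.name AS author
FROM books a
LEFT JOIN authors b ON a.author_id = b.id

Result:
title           | author  
----------------+---------
Empty Rooms     | Wright  
Northern Lights | NULL    
The Glass Key   | Baker   
Midnight Sun    | Mitchell
The Iron Gate   | King    
The Long Road   | Wilson  
River Crossing  | NULL    


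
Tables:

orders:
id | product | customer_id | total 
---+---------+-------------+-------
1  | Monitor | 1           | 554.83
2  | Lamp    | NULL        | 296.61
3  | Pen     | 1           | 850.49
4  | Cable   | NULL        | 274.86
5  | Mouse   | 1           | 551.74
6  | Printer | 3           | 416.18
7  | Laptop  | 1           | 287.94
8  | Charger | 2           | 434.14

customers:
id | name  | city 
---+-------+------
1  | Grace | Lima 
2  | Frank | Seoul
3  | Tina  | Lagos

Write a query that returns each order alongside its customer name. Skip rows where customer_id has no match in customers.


INNER JOIN keeps only orders rows whose customer_id matches an id in customers. Walk through each order:
  - order 1 (Monitor): customer_id=1 -> matches Grace
  - order 2 (Lamp): customer_id=NULL, no match -> dropped
  - order 3 (Pen): customer_id=1 -> matches Grace
  - order 4 (Cable): customer_id=NULL, no match -> dropped
  - order 5 (Mouse): customer_id=1 -> matches Grace
  - order 6 (Printer): customer_id=3 -> matches Tina
  - order 7 (Laptop): customer_id=1 -> matches Grace
  - order 8 (Charger): customer_id=2 -> matches Frank
So 2 of 8 rows are dropped.

SQL:
SELECT a.product, b.name AS customer
FROM orders a
INNER JOIN customers b ON a.customer_id = b.id

Result:
product | customer
--------+---------
Monitor | Grace   
Pen     | Grace   
Mouse   | Grace   
Printer | Tina    
Laptop  | Grace   
Charger | Frank   


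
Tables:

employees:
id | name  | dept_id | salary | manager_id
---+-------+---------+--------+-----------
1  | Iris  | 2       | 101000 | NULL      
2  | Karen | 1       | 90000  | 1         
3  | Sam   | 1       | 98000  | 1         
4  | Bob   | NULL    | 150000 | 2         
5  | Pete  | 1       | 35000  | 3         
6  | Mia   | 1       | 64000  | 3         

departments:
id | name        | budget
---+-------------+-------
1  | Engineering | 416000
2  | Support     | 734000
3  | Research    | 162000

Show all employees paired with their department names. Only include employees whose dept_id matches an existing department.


INNER JOIN keeps only employees rows whose dept_id matches an id in departments. Walk through each employee:
  - employee 1 (Iris): dept_id=2 -> matches Support
  - employee 2 (Karen): dept_id=1 -> matches Engineering
  - employee 3 (Sam): dept_id=1 -> matches Engineering
  - employee 4 (Bob): dept_id=NULL, no match -> dropped
  - employee 5 (Pete): dept_id=1 -> matches Engineering
  - employee 6 (Mia): dept_id=1 -> matches Engineering
So 1 of 6 rows is dropped.

SQL:
SELECT a.name, b.name AS department
FROM employees a
INNER JOIN departments b ON a.dept_id = b.id

Result:
name  | department 
------+------------
Iris  | Support    
Karen | Engineering
Sam   | Engineering
Pete  | Engineering
Mia   | Engineering


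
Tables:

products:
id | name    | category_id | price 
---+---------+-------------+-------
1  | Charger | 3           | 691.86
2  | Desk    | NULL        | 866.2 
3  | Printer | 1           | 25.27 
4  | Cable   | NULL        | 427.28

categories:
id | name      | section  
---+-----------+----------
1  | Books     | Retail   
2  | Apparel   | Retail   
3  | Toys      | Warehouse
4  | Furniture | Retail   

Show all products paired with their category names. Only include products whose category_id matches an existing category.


INNER JOIN keeps only products rows whose category_id matches an id in categories. Walk through each product:
  - product 1 (Charger): category_id=3 -> matches Toys
  - product 2 (Desk): category_id=NULL, no match -> dropped
  - product 3 (Printer): category_id=1 -> matches Books
  - product 4 (Cable): category_id=NULL, no match -> dropped
So 2 of 4 rows are dropped.

SQL:
SELECT a.name, b.name AS category
FROM products a
INNER JOIN categories b ON a.category_id = b.id

Result:
name    | category
--------+---------
Charger | Toys    
Printer | Books   


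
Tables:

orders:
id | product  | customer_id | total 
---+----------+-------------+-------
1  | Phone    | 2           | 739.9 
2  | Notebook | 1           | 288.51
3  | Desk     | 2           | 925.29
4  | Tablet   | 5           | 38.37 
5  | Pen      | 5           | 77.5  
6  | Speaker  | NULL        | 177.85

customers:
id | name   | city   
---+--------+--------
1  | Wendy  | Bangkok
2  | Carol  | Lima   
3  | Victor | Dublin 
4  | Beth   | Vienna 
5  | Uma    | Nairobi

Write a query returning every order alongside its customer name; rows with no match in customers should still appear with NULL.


LEFT JOIN keeps every row from orders (the left table); where customer_id has no match in customers, the customer columns become NULL. Walk through each order:
  - order 1 (Phone): customer_id=2 -> matches Carol
  - order 2 (Notebook): customer_id=1 -> matches Wendy
  - order 3 (Desk): customer_id=2 -> matches Carol
  - order 4 (Tablet): customer_id=5 -> matches Uma
  - order 5 (Pen): customer_id=5 -> matches Uma
  - order 6 (Speaker): customer_id=NULL, no match -> kept with NULL
All 6 rows appear; 1 has NULL customer.

SQL:
SELECT a.product, b.name AS customer
FROM orders a
LEFT JOIN customers b ON a.customer_id = b.id

Result:
product  | customer
---------+---------
Phone    | Carol   
Notebook | Wendy   
Desk     | Carol   
Tablet   | Uma     
Pen      | Uma     
Speaker  | NULL    


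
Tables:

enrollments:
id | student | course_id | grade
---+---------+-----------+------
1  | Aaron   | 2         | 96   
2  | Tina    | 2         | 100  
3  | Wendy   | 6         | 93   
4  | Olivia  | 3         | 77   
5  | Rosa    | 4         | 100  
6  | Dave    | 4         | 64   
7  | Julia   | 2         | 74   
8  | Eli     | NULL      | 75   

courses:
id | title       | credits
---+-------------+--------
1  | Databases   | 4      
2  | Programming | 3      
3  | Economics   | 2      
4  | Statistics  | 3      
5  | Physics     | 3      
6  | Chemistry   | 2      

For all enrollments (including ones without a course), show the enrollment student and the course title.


LEFT JOIN keeps every row from enrollments (the left table); where course_id has no match in courses, the course columns become NULL. Walk through each enrollment:
  - enrollment 1 (Aaron): course_id=2 -> matches Programming
  - enrollment 2 (Tina): course_id=2 -> matches Programming
  - enrollment 3 (Wendy): course_id=6 -> matches Chemistry
  - enrollment 4 (Olivia): course_id=3 -> matches Economics
  - enrollment 5 (Rosa): course_id=4 -> matches Statistics
  - enrollment 6 (Dave): course_id=4 -> matches Statistics
  - enrollment 7 (Julia): course_id=2 -> matches Programming
  - enrollment 8 (Eli): course_id=NULL, no match -> kept with NULL
All 8 rows appear; 1 has NULL course.

SQL:
SELECT a.student, b.title AS course
FROM enrollments a
LEFT JOIN courses b ON a.course_id = b.id

Result:
student | course     
--------+------------
Aaron   | Programming
Tina    | Programming
Wendy   | Chemistry  
Olivia  | Economics  
Rosa    | Statistics 
Dave    | Statistics 
Julia   | Programming
Eli     | NULL       


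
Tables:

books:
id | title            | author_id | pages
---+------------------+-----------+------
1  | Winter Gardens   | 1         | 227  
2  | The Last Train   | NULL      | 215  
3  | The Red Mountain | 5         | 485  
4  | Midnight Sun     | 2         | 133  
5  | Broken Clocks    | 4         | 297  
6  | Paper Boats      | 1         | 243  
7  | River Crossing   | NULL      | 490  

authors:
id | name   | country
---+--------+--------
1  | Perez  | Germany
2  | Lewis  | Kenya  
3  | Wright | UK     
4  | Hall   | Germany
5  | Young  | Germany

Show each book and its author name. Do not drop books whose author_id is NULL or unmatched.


LEFT JOIN keeps every row from books (the left table); where author_id has no match in authors, the author columns become NULL. Walk through each book:
  - book 1 (Winter Gardens): author_id=1 -> matches Perez
  - book 2 (The Last Train): author_id=NULL, no match -> kept with NULL
  - book 3 (The Red Mountain): author_id=5 -> matches Young
  - book 4 (Midnight Sun): author_id=2 -> matches Lewis
  - book 5 (Broken Clocks): author_id=4 -> matches Hall
  - book 6 (Paper Boats): author_id=1 -> matches Perez
  - book 7 (River Crossing): author_id=NULL, no match -> kept with NULL
All 7 rows appear; 2 have NULL author.

SQL:
SELECT a.title, b.name AS author
FROM books a
LEFT JOIN authors b ON a.author_id = b.id

Result:
title            | author
-----------------+-------
Winter Gardens   | Perez 
The Last Train   | NULL  
The Red Mountain | Young 
Midnight Sun     | Lewis 
Broken Clocks    | Hall  
Paper Boats      | Perez 
River Crossing   | NULL  


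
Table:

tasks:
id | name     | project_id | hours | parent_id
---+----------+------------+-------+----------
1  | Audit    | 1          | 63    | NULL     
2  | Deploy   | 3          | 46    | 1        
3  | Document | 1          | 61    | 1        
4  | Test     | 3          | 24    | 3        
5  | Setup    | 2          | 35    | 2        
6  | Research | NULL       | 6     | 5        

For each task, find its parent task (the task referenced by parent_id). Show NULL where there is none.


This is a self-join: tasks is joined to a second copy of itself, matching each row's parent_id to another row's id. Use LEFT JOIN so rows with parent_id=NULL are kept.
  - task 1 (Audit): parent_id=NULL -> NULL
  - task 2 (Deploy): parent_id=1 -> Audit
  - task 3 (Document): parent_id=1 -> Audit
  - task 4 (Test): parent_id=3 -> Document
  - task 5 (Setup): parent_id=2 -> Deploy
  - task 6 (Research): parent_id=5 -> Setup

SQL:
SELECT a.name AS item, b.name AS parent
FROM tasks a
LEFT JOIN tasks b ON a.parent_id = b.id

Result:
item     | parent  
---------+---------
Audit    | NULL    
Deploy   | Audit   
Document | Audit   
Test     | Document
Setup    | Deploy  
Research | Setup   
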